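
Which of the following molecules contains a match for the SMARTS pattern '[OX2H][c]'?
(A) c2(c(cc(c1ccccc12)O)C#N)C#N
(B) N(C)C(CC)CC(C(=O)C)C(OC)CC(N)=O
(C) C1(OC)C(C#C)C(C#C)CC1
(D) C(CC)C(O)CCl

A

[OX2H][c] describes a hydroxyl oxygen attached to an aromatic carbon (a phenol).
(A) contains a hydroxyl group (-OH), which satisfies every atom and bond constraint.
(B) has a methoxy ether (-OCH3) but the oxygen has H0, not H1.
(C) has a methoxy ether (-OCH3) but the oxygen has H0, not H1.
(D) has a hydroxyl group (-OH) but the -OH is on an aliphatic carbon, not an aromatic c.
So the answer is (A).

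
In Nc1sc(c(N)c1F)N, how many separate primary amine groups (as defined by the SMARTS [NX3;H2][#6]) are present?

3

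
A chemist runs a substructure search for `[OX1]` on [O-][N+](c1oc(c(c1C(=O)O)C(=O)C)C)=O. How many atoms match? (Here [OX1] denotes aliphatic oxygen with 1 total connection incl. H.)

4

The query [OX1] means: aliphatic oxygen with one total connection — typically a carbonyl =O or an oxide.
Check the 15 heavy atoms by environment: 1× o (aromatic, X2) → no; 4× c (aromatic, X3) → no; 1× N (charge +1, X3) → no; 1× O (charge -1, X1) → match; 3× O (X1) → match; 2× C (X3) → no; 2× C (X4) → no; 1× O (X2) → no.
Summing the matching environments: 1 + 3 = 4 matching atoms.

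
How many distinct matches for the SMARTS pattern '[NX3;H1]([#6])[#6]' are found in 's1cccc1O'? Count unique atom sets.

0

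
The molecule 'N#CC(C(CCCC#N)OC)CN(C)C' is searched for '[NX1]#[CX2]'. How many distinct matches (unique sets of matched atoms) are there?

[NX1]#[CX2] is the SMARTS for a nitrile: a nitrogen triple-bonded to a two-connected carbon.
The molecule carries 2 separate instances of a nitrile (-C#N) meeting every constraint; each maps to a distinct set of atoms, giving 2 matches.

2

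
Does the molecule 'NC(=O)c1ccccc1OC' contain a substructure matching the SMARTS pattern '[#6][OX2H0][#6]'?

Yes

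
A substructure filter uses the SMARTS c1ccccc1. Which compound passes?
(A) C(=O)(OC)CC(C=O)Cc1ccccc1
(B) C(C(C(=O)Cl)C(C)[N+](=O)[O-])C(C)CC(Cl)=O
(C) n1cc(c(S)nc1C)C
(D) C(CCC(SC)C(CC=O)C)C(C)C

A

c1ccccc1 describes six aromatic carbons in a ring (a benzene ring).
(A) contains a phenyl ring, which satisfies every atom and bond constraint.
(B) has a methyl group (-CH3) but no six-membered all-carbon aromatic ring is present.
(C) has a methyl group (-CH3) but no six-membered all-carbon aromatic ring is present.
(D) has a methyl group (-CH3) but no six-membered all-carbon aromatic ring is present.
So the answer is (A).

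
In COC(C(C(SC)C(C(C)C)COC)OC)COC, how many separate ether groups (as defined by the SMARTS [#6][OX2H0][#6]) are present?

[#6][OX2H0][#6] is the SMARTS for an ether: an aliphatic oxygen bridging two carbons with no H on the oxygen.
The molecule carries 4 separate instances of a methoxy ether (-OCH3) meeting every constraint; each maps to a distinct set of atoms, giving 4 matches.

4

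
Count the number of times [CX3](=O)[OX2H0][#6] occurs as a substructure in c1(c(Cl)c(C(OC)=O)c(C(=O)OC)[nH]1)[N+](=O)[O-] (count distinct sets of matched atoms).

2

[CX3](=O)[OX2H0][#6] is the SMARTS for an ester: a carbonyl carbon bonded to an oxygen that is itself bonded to carbon (no H on that O).
The molecule carries 2 separate instances of a methyl-ester group (-C(=O)OCH3) meeting every constraint; each maps to a distinct set of atoms, giving 2 matches.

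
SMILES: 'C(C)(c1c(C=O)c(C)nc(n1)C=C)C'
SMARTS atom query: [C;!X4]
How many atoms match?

The query [C;!X4] means: aliphatic carbon that does not have four total connections.
Check the 14 heavy atoms by environment: 2× n (aromatic, X2) → no; 4× c (aromatic, X3) → no; 4× C (X4) → no; 3× C (X3) → match; 1× O (X1) → no.
That gives 3 matching atoms.

3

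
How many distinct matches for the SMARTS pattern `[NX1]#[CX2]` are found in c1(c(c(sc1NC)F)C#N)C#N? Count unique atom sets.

2

[NX1]#[CX2] is the SMARTS for a nitrile: a nitrogen triple-bonded to a two-connected carbon.
The molecule carries 2 separate instances of a nitrile (-C#N) meeting every constraint; each maps to a distinct set of atoms, giving 2 matches.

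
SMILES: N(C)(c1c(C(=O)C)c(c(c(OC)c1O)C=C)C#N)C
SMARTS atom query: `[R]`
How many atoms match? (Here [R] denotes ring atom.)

The query [R] means: R matches any atom that is part of a ring.
Check the 19 heavy atoms by environment: 6× c (aromatic, in 6-ring) → match; 2× N (acyclic) → no; 8× C (acyclic) → no; 3× O (acyclic) → no.
That gives 6 matching atoms.

6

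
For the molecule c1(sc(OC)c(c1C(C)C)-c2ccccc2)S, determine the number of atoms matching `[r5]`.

5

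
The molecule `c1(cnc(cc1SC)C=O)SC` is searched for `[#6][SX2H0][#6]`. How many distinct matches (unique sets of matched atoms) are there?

2

[#6][SX2H0][#6] is the SMARTS for a thioether: an aliphatic sulfur bridging two carbons with no H on the sulfur.
The molecule carries 2 separate instances of a methylthio ether (-SCH3) meeting every constraint; each maps to a distinct set of atoms, giving 2 matches.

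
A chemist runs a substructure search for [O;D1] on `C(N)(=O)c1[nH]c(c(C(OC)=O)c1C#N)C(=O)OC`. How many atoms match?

3

The query [O;D1] means: aliphatic oxygen bonded to exactly one heavy atom.
Check the 18 heavy atoms by environment: 1× n (aromatic, D2) → no; 4× c (aromatic, D3) → no; 3× C (D3) → no; 3× O (D1) → match; 2× O (D2) → no; 2× C (D1) → no; 1× C (D2) → no; 2× N (D1) → no.
That gives 3 matching atoms.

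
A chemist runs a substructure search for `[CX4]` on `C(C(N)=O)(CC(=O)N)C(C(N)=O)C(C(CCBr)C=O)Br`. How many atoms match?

The query [CX4] means: C with X4: aliphatic carbon with exactly 4 total connections (bonds + H).
Check the 20 heavy atoms by environment: 7× C (X4) → match; 4× C (X3) → no; 4× O (X1) → no; 3× N (X3) → no; 2× Br (X1) → no.
That gives 7 matching atoms.

7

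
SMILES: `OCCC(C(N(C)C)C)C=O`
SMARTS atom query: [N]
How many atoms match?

The query [N] means: uppercase N matches aliphatic (non-aromatic) nitrogen only.
Check the 11 heavy atoms by environment: 8× C → no; 2× O → no; 1× N → match.
That gives 1 matching atom.

1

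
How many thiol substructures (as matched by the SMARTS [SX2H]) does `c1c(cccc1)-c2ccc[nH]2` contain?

0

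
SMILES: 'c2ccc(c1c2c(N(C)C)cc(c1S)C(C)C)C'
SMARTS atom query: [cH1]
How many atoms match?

The query [cH1] means: aromatic carbon bearing exactly one hydrogen.
Check the 18 heavy atoms by environment: 6× c (aromatic, H0) → no; 4× c (aromatic, H1) → match; 1× N (H0) → no; 5× C (H3) → no; 1× S (H1) → no; 1× C (H1) → no.
That gives 4 matching atoms.

4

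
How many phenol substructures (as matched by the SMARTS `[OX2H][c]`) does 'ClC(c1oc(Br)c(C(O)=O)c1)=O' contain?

0

[OX2H][c] is the SMARTS for a phenol: a hydroxyl oxygen attached to an aromatic carbon.
No fragment in the molecule satisfies every constraint, giving 0 matches.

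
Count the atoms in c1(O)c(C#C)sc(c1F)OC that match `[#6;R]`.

4

Check the 11 heavy atoms by environment: 1× s (aromatic, in 5-ring) → no; 4× c (aromatic, in 5-ring) → match; 3× C (acyclic) → no; 1× F (acyclic) → no; 2× O (acyclic) → no.
That gives 4 matching atoms.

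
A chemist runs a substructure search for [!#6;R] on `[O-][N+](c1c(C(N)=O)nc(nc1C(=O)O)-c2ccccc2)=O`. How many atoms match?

2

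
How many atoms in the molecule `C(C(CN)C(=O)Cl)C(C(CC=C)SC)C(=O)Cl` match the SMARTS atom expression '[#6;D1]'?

2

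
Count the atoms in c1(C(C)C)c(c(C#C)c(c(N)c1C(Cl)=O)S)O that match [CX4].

The query [CX4] means: C with X4: aliphatic carbon with exactly 4 total connections (bonds + H).
Check the 17 heavy atoms by environment: 6× c (aromatic, X3) → no; 1× O (X2) → no; 1× N (X3) → no; 1× S (X2) → no; 1× C (X3) → no; 1× O (X1) → no; 1× Cl (X1) → no; 3× C (X4) → match; 2× C (X2) → no.
That gives 3 matching atoms.

3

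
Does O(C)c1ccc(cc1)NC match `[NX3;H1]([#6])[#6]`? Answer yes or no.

Yes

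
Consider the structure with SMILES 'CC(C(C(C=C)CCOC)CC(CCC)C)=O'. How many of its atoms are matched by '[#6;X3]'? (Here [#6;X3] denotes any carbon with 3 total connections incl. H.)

3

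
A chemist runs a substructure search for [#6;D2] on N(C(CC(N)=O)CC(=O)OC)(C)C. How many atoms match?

Check the 13 heavy atoms by environment: 2× C (D2) → match; 3× C (D3) → no; 1× N (D3) → no; 3× C (D1) → no; 2× O (D1) → no; 1× O (D2) → no; 1× N (D1) → no.
That gives 2 matching atoms.

2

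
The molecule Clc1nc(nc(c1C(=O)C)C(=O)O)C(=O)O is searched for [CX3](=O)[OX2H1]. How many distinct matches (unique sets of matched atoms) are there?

2

[CX3](=O)[OX2H1] is the SMARTS for a carboxylic acid: an sp2 carbon double-bonded to O and single-bonded to an -OH oxygen.
The molecule carries 2 separate instances of a carboxylic acid group (-C(=O)OH) meeting every constraint; each maps to a distinct set of atoms, giving 2 matches.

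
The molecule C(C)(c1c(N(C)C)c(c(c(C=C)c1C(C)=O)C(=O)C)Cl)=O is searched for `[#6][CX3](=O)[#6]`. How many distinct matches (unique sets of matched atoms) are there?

[#6][CX3](=O)[#6] is the SMARTS for a ketone: a carbonyl carbon (no H) flanked by two carbons.
The molecule carries 3 separate instances of an acetyl/ketone group (-C(=O)CH3) meeting every constraint; each maps to a distinct set of atoms, giving 3 matches.

3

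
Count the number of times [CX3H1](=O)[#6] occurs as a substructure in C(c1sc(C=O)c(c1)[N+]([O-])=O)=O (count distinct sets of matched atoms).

2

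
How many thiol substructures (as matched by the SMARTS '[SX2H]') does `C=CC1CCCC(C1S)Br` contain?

[SX2H] is the SMARTS for a thiol: an aliphatic sulfur with two connections, one being H.
Exactly one fragment in the molecule meets all constraints, giving 1 match.

1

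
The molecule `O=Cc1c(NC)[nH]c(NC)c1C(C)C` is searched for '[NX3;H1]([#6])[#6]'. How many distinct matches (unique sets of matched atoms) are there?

2

[NX3;H1]([#6])[#6] is the SMARTS for a secondary amine: a trivalent nitrogen with one H, bonded to two carbons.
The molecule carries 2 separate instances of an N-methylamino group (-NHCH3) meeting every constraint; each maps to a distinct set of atoms, giving 2 matches.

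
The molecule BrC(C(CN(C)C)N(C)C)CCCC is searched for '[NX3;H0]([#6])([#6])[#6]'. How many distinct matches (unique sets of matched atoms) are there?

2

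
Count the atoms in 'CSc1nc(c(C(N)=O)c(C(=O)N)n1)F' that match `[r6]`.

The query [r6] means: r6 matches atoms in a six-membered ring.
Check the 15 heavy atoms by environment: 2× n (aromatic, in 6-ring) → match; 4× c (aromatic, in 6-ring) → match; 3× C (acyclic) → no; 2× O (acyclic) → no; 2× N (acyclic) → no; 1× F (acyclic) → no; 1× S (acyclic) → no.
Summing the matching environments: 2 + 4 = 6 matching atoms.

6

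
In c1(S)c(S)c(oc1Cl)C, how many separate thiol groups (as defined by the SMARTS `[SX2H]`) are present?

2

[SX2H] is the SMARTS for a thiol: an aliphatic sulfur with two connections, one being H.
The molecule carries 2 separate instances of a thiol (-SH) meeting every constraint; each maps to a distinct set of atoms, giving 2 matches.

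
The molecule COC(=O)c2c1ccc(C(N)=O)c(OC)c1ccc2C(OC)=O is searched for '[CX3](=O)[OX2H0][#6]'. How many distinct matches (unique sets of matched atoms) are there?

[CX3](=O)[OX2H0][#6] is the SMARTS for an ester: a carbonyl carbon bonded to an oxygen that is itself bonded to carbon (no H on that O).
The molecule carries 2 separate instances of a methyl-ester group (-C(=O)OCH3) meeting every constraint; each maps to a distinct set of atoms, giving 2 matches.

2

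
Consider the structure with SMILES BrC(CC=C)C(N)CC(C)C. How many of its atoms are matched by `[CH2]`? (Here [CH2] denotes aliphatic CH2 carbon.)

3

Check the 11 heavy atoms by environment: 3× C (H2) → match; 4× C (H1) → no; 1× N (H2) → no; 2× C (H3) → no; 1× Br (H0) → no.
That gives 3 matching atoms.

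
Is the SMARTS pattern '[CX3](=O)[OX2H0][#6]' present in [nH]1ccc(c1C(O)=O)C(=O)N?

No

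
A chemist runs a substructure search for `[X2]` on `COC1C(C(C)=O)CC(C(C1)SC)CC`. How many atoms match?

2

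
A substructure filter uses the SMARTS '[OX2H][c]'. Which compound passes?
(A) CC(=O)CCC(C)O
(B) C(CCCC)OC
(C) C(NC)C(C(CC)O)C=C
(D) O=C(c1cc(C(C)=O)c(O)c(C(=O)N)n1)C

D

[OX2H][c] describes a hydroxyl oxygen attached to an aromatic carbon (a phenol).
(A) has a hydroxyl group (-OH) but the -OH is on an aliphatic carbon, not an aromatic c.
(B) has a methoxy ether (-OCH3) but the oxygen has H0, not H1.
(C) has a hydroxyl group (-OH) but the -OH is on an aliphatic carbon, not an aromatic c.
(D) contains a hydroxyl group (-OH), which satisfies every atom and bond constraint.
So the answer is (D).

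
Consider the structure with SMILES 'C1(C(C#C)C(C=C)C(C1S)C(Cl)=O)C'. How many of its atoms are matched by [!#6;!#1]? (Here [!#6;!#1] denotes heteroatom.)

Check the 14 heavy atoms by environment: 11× C → no; 1× S → match; 1× O → match; 1× Cl → match.
Summing the matching environments: 1 + 1 + 1 = 3 matching atoms.

3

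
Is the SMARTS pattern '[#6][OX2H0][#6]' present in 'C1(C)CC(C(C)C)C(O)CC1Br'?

The pattern [#6][OX2H0][#6] describes an aliphatic oxygen bridging two carbons with no H on the oxygen — an ether.
The closest candidate here is a hydroxyl group (-OH), but the oxygen has H1, not H0 bridging two carbons. No other fragment satisfies the full query, so there is no match.

No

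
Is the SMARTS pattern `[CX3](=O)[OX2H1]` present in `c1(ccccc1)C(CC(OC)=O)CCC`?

No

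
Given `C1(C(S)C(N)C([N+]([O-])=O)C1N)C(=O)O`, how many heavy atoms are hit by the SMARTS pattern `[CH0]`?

1

The query [CH0] means: aliphatic carbon with no attached hydrogen.
Check the 14 heavy atoms by environment: 5× C (H1) → no; 2× N (H2) → no; 1× N (charge +1, H0) → no; 1× O (charge -1, H0) → no; 2× O (H0) → no; 1× S (H1) → no; 1× C (H0) → match; 1× O (H1) → no.
That gives 1 matching atom.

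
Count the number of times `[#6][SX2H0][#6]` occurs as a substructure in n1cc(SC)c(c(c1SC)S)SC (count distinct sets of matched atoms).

3

[#6][SX2H0][#6] is the SMARTS for a thioether: an aliphatic sulfur bridging two carbons with no H on the sulfur.
The molecule carries 3 separate instances of a methylthio ether (-SCH3) meeting every constraint; each maps to a distinct set of atoms, giving 3 matches.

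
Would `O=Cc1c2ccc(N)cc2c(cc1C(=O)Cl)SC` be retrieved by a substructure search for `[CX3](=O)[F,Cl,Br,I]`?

Yes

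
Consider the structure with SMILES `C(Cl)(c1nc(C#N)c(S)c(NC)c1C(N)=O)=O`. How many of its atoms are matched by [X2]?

3

The query [X2] means: any atom with exactly two total connections (bonds + H).
Check the 17 heavy atoms by environment: 1× n (aromatic, X2) → match; 5× c (aromatic, X3) → no; 2× C (X3) → no; 2× O (X1) → no; 1× Cl (X1) → no; 2× N (X3) → no; 1× C (X4) → no; 1× S (X2) → match; 1× C (X2) → match; 1× N (X1) → no.
Summing the matching environments: 1 + 1 + 1 = 3 matching atoms.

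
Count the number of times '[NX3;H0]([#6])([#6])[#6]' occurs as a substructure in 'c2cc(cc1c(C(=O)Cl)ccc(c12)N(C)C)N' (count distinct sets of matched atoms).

1

[NX3;H0]([#6])([#6])[#6] is the SMARTS for a tertiary amine: a trivalent nitrogen with no H, bonded to three carbons.
Exactly one fragment in the molecule meets all constraints, giving 1 match.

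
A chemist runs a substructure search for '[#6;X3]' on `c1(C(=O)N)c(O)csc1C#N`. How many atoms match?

5

The query [#6;X3] means: any carbon (aromatic or not) with three total connections.
Check the 11 heavy atoms by environment: 1× s (aromatic, X2) → no; 4× c (aromatic, X3) → match; 1× C (X3) → match; 1× O (X1) → no; 1× N (X3) → no; 1× C (X2) → no; 1× N (X1) → no; 1× O (X2) → no.
Summing the matching environments: 4 + 1 = 5 matching atoms.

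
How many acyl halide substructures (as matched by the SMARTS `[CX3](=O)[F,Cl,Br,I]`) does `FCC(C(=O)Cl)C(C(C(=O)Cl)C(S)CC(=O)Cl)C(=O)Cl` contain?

4

[CX3](=O)[F,Cl,Br,I] is the SMARTS for an acyl halide: a carbonyl carbon bonded to a halogen.
The molecule carries 4 separate instances of an acyl chloride (-C(=O)Cl) meeting every constraint; each maps to a distinct set of atoms, giving 4 matches.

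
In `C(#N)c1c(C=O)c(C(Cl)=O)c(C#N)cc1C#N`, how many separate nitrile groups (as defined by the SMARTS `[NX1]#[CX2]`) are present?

3

[NX1]#[CX2] is the SMARTS for a nitrile: a nitrogen triple-bonded to a two-connected carbon.
The molecule carries 3 separate instances of a nitrile (-C#N) meeting every constraint; each maps to a distinct set of atoms, giving 3 matches.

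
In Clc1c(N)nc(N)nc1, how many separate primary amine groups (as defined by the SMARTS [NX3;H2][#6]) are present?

2

[NX3;H2][#6] is the SMARTS for a primary amine: a trivalent nitrogen with two H attached to carbon.
The molecule carries 2 separate instances of a primary amino group (-NH2) meeting every constraint; each maps to a distinct set of atoms, giving 2 matches.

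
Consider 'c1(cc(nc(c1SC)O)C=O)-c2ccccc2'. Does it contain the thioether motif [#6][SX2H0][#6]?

Yes

The pattern [#6][SX2H0][#6] describes an aliphatic sulfur bridging two carbons with no H on the sulfur — a thioether.
The molecule carries a methylthio ether (-SCH3), whose atoms satisfy every constraint of the query, so the pattern matches.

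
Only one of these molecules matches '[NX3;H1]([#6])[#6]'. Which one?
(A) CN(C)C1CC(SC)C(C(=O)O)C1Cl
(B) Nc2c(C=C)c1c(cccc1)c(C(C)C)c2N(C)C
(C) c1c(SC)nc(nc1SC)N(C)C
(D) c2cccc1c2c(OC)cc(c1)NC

D

[NX3;H1]([#6])[#6] describes a trivalent nitrogen with one H, bonded to two carbons (a secondary amine).
(A) has a dimethylamino group (-N(CH3)2) but the nitrogen has H0, not H1.
(B) has a primary amino group (-NH2) but the nitrogen has H2 and only one carbon neighbour.
(C) has a dimethylamino group (-N(CH3)2) but the nitrogen has H0, not H1.
(D) contains an N-methylamino group (-NHCH3), which satisfies every atom and bond constraint.
So the answer is (D).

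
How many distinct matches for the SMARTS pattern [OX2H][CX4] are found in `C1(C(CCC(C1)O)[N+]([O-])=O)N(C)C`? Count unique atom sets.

1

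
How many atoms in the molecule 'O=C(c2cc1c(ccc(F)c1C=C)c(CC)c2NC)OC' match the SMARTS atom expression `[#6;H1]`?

The query [#6;H1] means: any carbon bearing exactly one hydrogen.
Check the 21 heavy atoms by environment: 7× c (aromatic, H0) → no; 3× c (aromatic, H1) → match; 1× C (H0) → no; 2× O (H0) → no; 3× C (H3) → no; 2× C (H2) → no; 1× C (H1) → match; 1× F (H0) → no; 1× N (H1) → no.
Summing the matching environments: 3 + 1 = 4 matching atoms.

4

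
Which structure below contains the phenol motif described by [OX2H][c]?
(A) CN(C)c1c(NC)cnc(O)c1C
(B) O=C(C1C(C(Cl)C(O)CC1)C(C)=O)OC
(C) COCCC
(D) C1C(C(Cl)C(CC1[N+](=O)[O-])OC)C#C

A

[OX2H][c] describes a hydroxyl oxygen attached to an aromatic carbon (a phenol).
(A) contains a hydroxyl group (-OH), which satisfies every atom and bond constraint.
(B) has a hydroxyl group (-OH) but the -OH is on an aliphatic carbon, not an aromatic c.
(C) has a methoxy ether (-OCH3) but the oxygen has H0, not H1.
(D) has a methoxy ether (-OCH3) but the oxygen has H0, not H1.
So the answer is (A).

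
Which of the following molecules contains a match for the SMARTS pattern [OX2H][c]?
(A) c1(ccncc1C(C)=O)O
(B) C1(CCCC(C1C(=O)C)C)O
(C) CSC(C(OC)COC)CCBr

A

[OX2H][c] describes a hydroxyl oxygen attached to an aromatic carbon (a phenol).
(A) contains a hydroxyl group (-OH), which satisfies every atom and bond constraint.
(B) has a hydroxyl group (-OH) but the -OH is on an aliphatic carbon, not an aromatic c.
(C) has a methoxy ether (-OCH3) but the oxygen has H0, not H1.
So the answer is (A).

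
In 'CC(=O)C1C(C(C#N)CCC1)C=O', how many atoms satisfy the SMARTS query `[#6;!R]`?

The query [#6;!R] means: carbon not in any ring.
Check the 13 heavy atoms by environment: 6× C (in 6-ring) → no; 4× C (acyclic) → match; 2× O (acyclic) → no; 1× N (acyclic) → no.
That gives 4 matching atoms.

4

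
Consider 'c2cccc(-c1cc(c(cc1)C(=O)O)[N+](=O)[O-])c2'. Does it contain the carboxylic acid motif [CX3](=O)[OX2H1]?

Yes

The pattern [CX3](=O)[OX2H1] describes an sp2 carbon double-bonded to O and single-bonded to an -OH oxygen — a carboxylic acid.
The molecule carries a carboxylic acid group (-C(=O)OH), whose atoms satisfy every constraint of the query, so the pattern matches.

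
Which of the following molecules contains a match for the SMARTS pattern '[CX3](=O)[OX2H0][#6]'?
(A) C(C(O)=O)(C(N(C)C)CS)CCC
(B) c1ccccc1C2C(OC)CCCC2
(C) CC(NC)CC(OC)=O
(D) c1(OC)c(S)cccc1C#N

[CX3](=O)[OX2H0][#6] describes a carbonyl carbon bonded to an oxygen that is itself bonded to carbon (no H on that O) (an ester).
(A) has a carboxylic acid group (-C(=O)OH) but the singly-bonded O carries H (OX2H1, not H0).
(B) has a methoxy ether (-OCH3) but the ether oxygen is not adjacent to a C=O carbon.
(C) contains a methyl-ester group (-C(=O)OCH3), which satisfies every atom and bond constraint.
(D) has a methoxy ether (-OCH3) but the ether oxygen is not adjacent to a C=O carbon.
So the answer is (C).

C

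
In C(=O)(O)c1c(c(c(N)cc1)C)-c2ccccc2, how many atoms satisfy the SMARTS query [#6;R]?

The query [#6;R] means: carbon that is part of a ring.
Check the 17 heavy atoms by environment: 12× c (aromatic, in 6-ring) → match; 2× C (acyclic) → no; 2× O (acyclic) → no; 1× N (acyclic) → no.
That gives 12 matching atoms.

12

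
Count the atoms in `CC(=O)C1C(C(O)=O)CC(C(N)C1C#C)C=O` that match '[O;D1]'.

4

The query [O;D1] means: aliphatic oxygen bonded to exactly one heavy atom.
Check the 17 heavy atoms by environment: 7× C (D3) → no; 3× C (D2) → no; 1× N (D1) → no; 4× O (D1) → match; 2× C (D1) → no.
That gives 4 matching atoms.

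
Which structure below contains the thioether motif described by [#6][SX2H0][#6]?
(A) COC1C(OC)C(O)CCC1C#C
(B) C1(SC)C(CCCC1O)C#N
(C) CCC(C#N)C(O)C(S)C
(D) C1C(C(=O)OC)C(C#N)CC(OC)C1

[#6][SX2H0][#6] describes an aliphatic sulfur bridging two carbons with no H on the sulfur (a thioether).
(A) has a methoxy ether (-OCH3) but the bridging atom is O, not S.
(B) contains a methylthio ether (-SCH3), which satisfies every atom and bond constraint.
(C) has a thiol (-SH) but the sulfur has H1, not H0 bridging two carbons.
(D) has a methoxy ether (-OCH3) but the bridging atom is O, not S.
So the answer is (B).

B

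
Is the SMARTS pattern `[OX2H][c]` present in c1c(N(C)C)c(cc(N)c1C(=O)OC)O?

Yes

The pattern [OX2H][c] describes a hydroxyl oxygen attached to an aromatic carbon — a phenol.
The molecule carries a hydroxyl group (-OH), whose atoms satisfy every constraint of the query, so the pattern matches.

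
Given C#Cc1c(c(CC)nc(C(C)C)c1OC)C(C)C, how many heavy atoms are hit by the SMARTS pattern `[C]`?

11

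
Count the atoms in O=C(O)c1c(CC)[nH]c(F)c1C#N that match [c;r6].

The query [c;r6] means: aromatic carbon that belongs to a six-membered ring.
Check the 13 heavy atoms by environment: 1× n (aromatic, in 5-ring) → no; 4× c (aromatic, in 5-ring) → no; 4× C (acyclic) → no; 2× O (acyclic) → no; 1× F (acyclic) → no; 1× N (acyclic) → no.
No environment satisfies the query, so 0 matching atoms.

0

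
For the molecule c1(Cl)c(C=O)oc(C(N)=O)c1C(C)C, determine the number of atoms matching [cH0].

The query [cH0] means: aromatic carbon with no attached hydrogen (substituted or ring-fusion).
Check the 14 heavy atoms by environment: 1× o (aromatic, H0) → no; 4× c (aromatic, H0) → match; 1× Cl (H0) → no; 2× C (H1) → no; 2× C (H3) → no; 2× O (H0) → no; 1× C (H0) → no; 1× N (H2) → no.
That gives 4 matching atoms.

4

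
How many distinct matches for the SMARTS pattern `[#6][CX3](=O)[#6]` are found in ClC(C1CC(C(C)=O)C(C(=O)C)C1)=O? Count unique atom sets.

[#6][CX3](=O)[#6] is the SMARTS for a ketone: a carbonyl carbon (no H) flanked by two carbons.
The molecule carries 2 separate instances of an acetyl/ketone group (-C(=O)CH3) meeting every constraint; each maps to a distinct set of atoms, giving 2 matches.

2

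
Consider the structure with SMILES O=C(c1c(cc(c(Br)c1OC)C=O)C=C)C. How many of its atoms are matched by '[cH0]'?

The query [cH0] means: aromatic carbon with no attached hydrogen (substituted or ring-fusion).
Check the 16 heavy atoms by environment: 1× c (aromatic, H1) → no; 5× c (aromatic, H0) → match; 1× Br (H0) → no; 3× O (H0) → no; 2× C (H3) → no; 2× C (H1) → no; 1× C (H2) → no; 1× C (H0) → no.
That gives 5 matching atoms.

5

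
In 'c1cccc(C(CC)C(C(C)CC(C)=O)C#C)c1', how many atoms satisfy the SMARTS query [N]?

Check the 18 heavy atoms by environment: 11× C → no; 1× O → no; 6× c (aromatic) → no.
No environment satisfies the query, so 0 matching atoms.

0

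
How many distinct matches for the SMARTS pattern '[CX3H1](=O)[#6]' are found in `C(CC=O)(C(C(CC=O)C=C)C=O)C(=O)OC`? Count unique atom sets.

[CX3H1](=O)[#6] is the SMARTS for an aldehyde: an sp2 carbon with one H, double-bonded to O and single-bonded to carbon.
The molecule carries 3 separate instances of an aldehyde (-CHO) meeting every constraint; each maps to a distinct set of atoms, giving 3 matches.

3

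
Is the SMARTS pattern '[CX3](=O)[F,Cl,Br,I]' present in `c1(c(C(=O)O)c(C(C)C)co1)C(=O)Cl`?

Yes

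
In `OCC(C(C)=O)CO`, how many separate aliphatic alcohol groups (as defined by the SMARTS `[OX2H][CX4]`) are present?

[OX2H][CX4] is the SMARTS for an aliphatic alcohol: a hydroxyl oxygen bound to an sp3 (X4) carbon.
The molecule carries 2 separate instances of a hydroxyl group (-OH) meeting every constraint; each maps to a distinct set of atoms, giving 2 matches.

2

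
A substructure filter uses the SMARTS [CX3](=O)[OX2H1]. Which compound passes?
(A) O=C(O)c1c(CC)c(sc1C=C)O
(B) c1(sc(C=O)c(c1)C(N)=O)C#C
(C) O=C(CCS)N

[CX3](=O)[OX2H1] describes an sp2 carbon double-bonded to O and single-bonded to an -OH oxygen (a carboxylic acid).
(A) contains a carboxylic acid group (-C(=O)OH), which satisfies every atom and bond constraint.
(B) has a primary amide (-C(=O)NH2) but the carbonyl is bonded to N, not to an -OH oxygen.
(C) has a primary amide (-C(=O)NH2) but the carbonyl is bonded to N, not to an -OH oxygen.
So the answer is (A).

A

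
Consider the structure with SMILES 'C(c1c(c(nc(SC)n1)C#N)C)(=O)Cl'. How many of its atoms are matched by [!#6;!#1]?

6

The query [!#6;!#1] means: not carbon and not hydrogen — any heteroatom.
Check the 14 heavy atoms by environment: 2× n (aromatic) → match; 4× c (aromatic) → no; 4× C → no; 1× O → match; 1× Cl → match; 1× N → match; 1× S → match.
Summing the matching environments: 2 + 1 + 1 + 1 + 1 = 6 matching atoms.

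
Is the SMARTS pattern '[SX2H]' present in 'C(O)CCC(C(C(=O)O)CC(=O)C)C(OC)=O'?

No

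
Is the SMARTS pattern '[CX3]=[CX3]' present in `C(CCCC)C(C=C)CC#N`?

Yes

The pattern [CX3]=[CX3] describes a non-aromatic C=C double bond between two sp2 carbons — an alkene.
The molecule carries a vinyl group (-CH=CH2), whose atoms satisfy every constraint of the query, so the pattern matches.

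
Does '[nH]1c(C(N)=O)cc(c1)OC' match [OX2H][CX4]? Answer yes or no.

The pattern [OX2H][CX4] describes a hydroxyl oxygen bound to an sp3 (X4) carbon — an aliphatic alcohol.
The closest candidate here is a methoxy ether (-OCH3), but the oxygen has H0 (ether), not H1. No other fragment satisfies the full query, so there is no match.

No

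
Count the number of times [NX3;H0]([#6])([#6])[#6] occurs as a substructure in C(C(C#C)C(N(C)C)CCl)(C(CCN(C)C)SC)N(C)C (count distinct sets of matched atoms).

[NX3;H0]([#6])([#6])[#6] is the SMARTS for a tertiary amine: a trivalent nitrogen with no H, bonded to three carbons.
The molecule carries 3 separate instances of a dimethylamino group (-N(CH3)2) meeting every constraint; each maps to a distinct set of atoms, giving 3 matches.

3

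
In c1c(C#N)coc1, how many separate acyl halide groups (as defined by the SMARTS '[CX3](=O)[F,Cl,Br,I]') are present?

[CX3](=O)[F,Cl,Br,I] is the SMARTS for an acyl halide: a carbonyl carbon bonded to a halogen.
No fragment in the molecule satisfies every constraint, giving 0 matches.

0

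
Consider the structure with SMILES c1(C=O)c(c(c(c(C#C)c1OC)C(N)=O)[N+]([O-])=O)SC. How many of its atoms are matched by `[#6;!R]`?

6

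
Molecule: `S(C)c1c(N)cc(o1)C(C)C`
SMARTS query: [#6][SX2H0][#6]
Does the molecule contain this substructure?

Yes

The pattern [#6][SX2H0][#6] describes an aliphatic sulfur bridging two carbons with no H on the sulfur — a thioether.
The molecule carries a methylthio ether (-SCH3), whose atoms satisfy every constraint of the query, so the pattern matches.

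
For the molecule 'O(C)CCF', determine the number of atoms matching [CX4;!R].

Check the 5 heavy atoms by environment: 3× C (X4, acyclic) → match; 1× F (X1, acyclic) → no; 1× O (X2, acyclic) → no.
That gives 3 matching atoms.

3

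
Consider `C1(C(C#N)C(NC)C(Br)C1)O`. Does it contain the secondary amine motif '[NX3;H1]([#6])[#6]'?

Yes

The pattern [NX3;H1]([#6])[#6] describes a trivalent nitrogen with one H, bonded to two carbons — a secondary amine.
The molecule carries an N-methylamino group (-NHCH3), whose atoms satisfy every constraint of the query, so the pattern matches.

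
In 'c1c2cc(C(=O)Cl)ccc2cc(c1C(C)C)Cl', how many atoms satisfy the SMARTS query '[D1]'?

Check the 17 heavy atoms by environment: 5× c (aromatic, D3) → no; 5× c (aromatic, D2) → no; 2× C (D3) → no; 2× C (D1) → match; 1× O (D1) → match; 2× Cl (D1) → match.
Summing the matching environments: 2 + 1 + 2 = 5 matching atoms.

5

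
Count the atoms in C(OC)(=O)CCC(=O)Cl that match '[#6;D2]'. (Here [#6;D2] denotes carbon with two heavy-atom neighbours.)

The query [#6;D2] means: any carbon bonded to exactly two heavy atoms.
Check the 9 heavy atoms by environment: 2× C (D2) → match; 2× C (D3) → no; 2× O (D1) → no; 1× Cl (D1) → no; 1× O (D2) → no; 1× C (D1) → no.
That gives 2 matching atoms.

2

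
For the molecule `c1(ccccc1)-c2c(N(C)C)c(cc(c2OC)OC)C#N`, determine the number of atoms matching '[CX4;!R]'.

4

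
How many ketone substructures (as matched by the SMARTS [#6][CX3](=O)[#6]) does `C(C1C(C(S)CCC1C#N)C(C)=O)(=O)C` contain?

2

[#6][CX3](=O)[#6] is the SMARTS for a ketone: a carbonyl carbon (no H) flanked by two carbons.
The molecule carries 2 separate instances of an acetyl/ketone group (-C(=O)CH3) meeting every constraint; each maps to a distinct set of atoms, giving 2 matches.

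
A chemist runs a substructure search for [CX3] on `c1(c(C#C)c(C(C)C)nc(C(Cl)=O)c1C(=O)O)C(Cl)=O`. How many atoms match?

3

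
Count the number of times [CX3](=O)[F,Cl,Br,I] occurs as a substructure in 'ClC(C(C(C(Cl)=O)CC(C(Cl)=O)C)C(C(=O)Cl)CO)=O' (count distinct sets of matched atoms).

4

[CX3](=O)[F,Cl,Br,I] is the SMARTS for an acyl halide: a carbonyl carbon bonded to a halogen.
The molecule carries 4 separate instances of an acyl chloride (-C(=O)Cl) meeting every constraint; each maps to a distinct set of atoms, giving 4 matches.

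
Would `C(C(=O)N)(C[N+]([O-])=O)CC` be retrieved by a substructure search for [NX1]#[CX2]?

No

The pattern [NX1]#[CX2] describes a nitrogen triple-bonded to a two-connected carbon — a nitrile.
The closest candidate here is a primary amide (-C(=O)NH2), but the nitrogen is NX3, not NX1. No other fragment satisfies the full query, so there is no match.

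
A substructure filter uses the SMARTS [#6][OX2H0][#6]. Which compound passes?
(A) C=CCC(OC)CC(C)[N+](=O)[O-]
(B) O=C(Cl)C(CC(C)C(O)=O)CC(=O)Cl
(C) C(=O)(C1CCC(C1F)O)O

[#6][OX2H0][#6] describes an aliphatic oxygen bridging two carbons with no H on the oxygen (an ether).
(A) contains a methoxy ether (-OCH3), which satisfies every atom and bond constraint.
(B) has a carboxylic acid group (-C(=O)OH) but the -OH oxygen has H1; the =O is OX1, not OX2.
(C) has a hydroxyl group (-OH) but the oxygen has H1, not H0 bridging two carbons.
So the answer is (A).

A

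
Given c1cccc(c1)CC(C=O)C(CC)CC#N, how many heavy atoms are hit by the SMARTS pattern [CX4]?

The query [CX4] means: C with X4: aliphatic carbon with exactly 4 total connections (bonds + H).
Check the 16 heavy atoms by environment: 6× C (X4) → match; 6× c (aromatic, X3) → no; 1× C (X3) → no; 1× O (X1) → no; 1× C (X2) → no; 1× N (X1) → no.
That gives 6 matching atoms.

6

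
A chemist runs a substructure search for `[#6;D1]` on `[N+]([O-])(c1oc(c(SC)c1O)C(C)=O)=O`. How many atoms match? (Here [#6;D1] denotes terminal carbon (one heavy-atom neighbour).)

2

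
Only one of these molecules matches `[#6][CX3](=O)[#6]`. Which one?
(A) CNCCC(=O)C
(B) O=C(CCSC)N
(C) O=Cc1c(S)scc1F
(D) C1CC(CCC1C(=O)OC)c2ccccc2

[#6][CX3](=O)[#6] describes a carbonyl carbon (no H) flanked by two carbons (a ketone).
(A) contains an acetyl/ketone group (-C(=O)CH3), which satisfies every atom and bond constraint.
(B) has a primary amide (-C(=O)NH2) but one neighbour of the carbonyl carbon is N, not C.
(C) has an aldehyde (-CHO) but the carbonyl carbon has H1, so it is not flanked by two carbons.
(D) has a methyl-ester group (-C(=O)OCH3) but one neighbour of the carbonyl carbon is O, not C.
So the answer is (A).

A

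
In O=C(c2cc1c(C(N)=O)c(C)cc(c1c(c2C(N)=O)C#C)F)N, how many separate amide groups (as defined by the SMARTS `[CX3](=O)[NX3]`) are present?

3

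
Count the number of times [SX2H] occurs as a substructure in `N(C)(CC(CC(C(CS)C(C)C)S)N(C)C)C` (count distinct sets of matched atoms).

2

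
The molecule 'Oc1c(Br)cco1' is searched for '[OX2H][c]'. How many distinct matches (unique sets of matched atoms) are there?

[OX2H][c] is the SMARTS for a phenol: a hydroxyl oxygen attached to an aromatic carbon.
Exactly one fragment in the molecule meets all constraints, giving 1 match.

1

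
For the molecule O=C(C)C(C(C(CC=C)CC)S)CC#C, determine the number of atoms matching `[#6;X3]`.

The query [#6;X3] means: any carbon (aromatic or not) with three total connections.
Check the 15 heavy atoms by environment: 8× C (X4) → no; 1× S (X2) → no; 3× C (X3) → match; 1× O (X1) → no; 2× C (X2) → no.
That gives 3 matching atoms.

3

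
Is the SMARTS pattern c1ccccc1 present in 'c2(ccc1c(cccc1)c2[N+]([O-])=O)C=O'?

Yes

The pattern c1ccccc1 describes six aromatic carbons in a ring — a benzene ring.
The required atom environment is present in the molecule, so the pattern matches.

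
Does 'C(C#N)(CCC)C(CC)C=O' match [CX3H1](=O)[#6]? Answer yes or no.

Yes

The pattern [CX3H1](=O)[#6] describes an sp2 carbon with one H, double-bonded to O and single-bonded to carbon — an aldehyde.
The molecule carries an aldehyde (-CHO), whose atoms satisfy every constraint of the query, so the pattern matches.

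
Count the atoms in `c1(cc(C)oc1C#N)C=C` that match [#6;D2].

3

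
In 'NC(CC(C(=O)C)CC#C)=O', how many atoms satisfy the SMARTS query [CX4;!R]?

The query [CX4;!R] means: aliphatic carbon with four total connections, not in a ring.
Check the 11 heavy atoms by environment: 4× C (X4, acyclic) → match; 2× C (X2, acyclic) → no; 2× C (X3, acyclic) → no; 2× O (X1, acyclic) → no; 1× N (X3, acyclic) → no.
That gives 4 matching atoms.

4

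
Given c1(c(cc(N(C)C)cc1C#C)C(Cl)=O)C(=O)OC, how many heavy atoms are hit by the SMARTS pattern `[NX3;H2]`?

0

The query [NX3;H2] means: aliphatic N with 3 total connections, two of them H — an -NH2 nitrogen (amine or amide).
Check the 18 heavy atoms by environment: 2× c (aromatic, H1, X3) → no; 4× c (aromatic, H0, X3) → no; 1× N (H0, X3) → no; 3× C (H3, X4) → no; 2× C (H0, X3) → no; 2× O (H0, X1) → no; 1× Cl (H0, X1) → no; 1× C (H0, X2) → no; 1× C (H1, X2) → no; 1× O (H0, X2) → no.
No environment satisfies the query, so 0 matching atoms.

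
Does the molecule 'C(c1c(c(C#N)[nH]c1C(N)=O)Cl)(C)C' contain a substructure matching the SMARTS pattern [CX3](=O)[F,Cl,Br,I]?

No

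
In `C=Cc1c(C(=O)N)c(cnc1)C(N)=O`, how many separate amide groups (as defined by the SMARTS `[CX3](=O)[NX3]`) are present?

2

[CX3](=O)[NX3] is the SMARTS for an amide: a carbonyl carbon bonded to a trivalent nitrogen.
The molecule carries 2 separate instances of a primary amide (-C(=O)NH2) meeting every constraint; each maps to a distinct set of atoms, giving 2 matches.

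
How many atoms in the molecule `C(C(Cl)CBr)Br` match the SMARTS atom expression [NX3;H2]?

0

Check the 6 heavy atoms by environment: 2× C (H2, X4) → no; 1× C (H1, X4) → no; 2× Br (H0, X1) → no; 1× Cl (H0, X1) → no.
No environment satisfies the query, so 0 matching atoms.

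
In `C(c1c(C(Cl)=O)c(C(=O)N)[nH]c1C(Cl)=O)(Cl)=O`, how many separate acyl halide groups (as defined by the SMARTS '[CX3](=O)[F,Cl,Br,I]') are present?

3

[CX3](=O)[F,Cl,Br,I] is the SMARTS for an acyl halide: a carbonyl carbon bonded to a halogen.
The molecule carries 3 separate instances of an acyl chloride (-C(=O)Cl) meeting every constraint; each maps to a distinct set of atoms, giving 3 matches.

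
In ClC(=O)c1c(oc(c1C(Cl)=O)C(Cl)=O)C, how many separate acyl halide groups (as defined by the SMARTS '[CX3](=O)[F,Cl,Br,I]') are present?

[CX3](=O)[F,Cl,Br,I] is the SMARTS for an acyl halide: a carbonyl carbon bonded to a halogen.
The molecule carries 3 separate instances of an acyl chloride (-C(=O)Cl) meeting every constraint; each maps to a distinct set of atoms, giving 3 matches.

3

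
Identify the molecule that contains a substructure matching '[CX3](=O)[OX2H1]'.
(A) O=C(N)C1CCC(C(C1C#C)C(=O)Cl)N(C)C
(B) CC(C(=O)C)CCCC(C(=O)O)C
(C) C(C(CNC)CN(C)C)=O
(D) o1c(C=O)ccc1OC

B

[CX3](=O)[OX2H1] describes an sp2 carbon double-bonded to O and single-bonded to an -OH oxygen (a carboxylic acid).
(A) has an acyl chloride (-C(=O)Cl) but the carbonyl is bonded to Cl, not to an -OH oxygen.
(B) contains a carboxylic acid group (-C(=O)OH), which satisfies every atom and bond constraint.
(C) has an aldehyde (-CHO) but there is no singly-bonded oxygen on the carbonyl carbon.
(D) has an aldehyde (-CHO) but there is no singly-bonded oxygen on the carbonyl carbon.
So the answer is (B).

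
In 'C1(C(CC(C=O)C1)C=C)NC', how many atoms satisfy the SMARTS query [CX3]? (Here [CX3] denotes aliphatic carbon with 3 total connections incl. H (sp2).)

3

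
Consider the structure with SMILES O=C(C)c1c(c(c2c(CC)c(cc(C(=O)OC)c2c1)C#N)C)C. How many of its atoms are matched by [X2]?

Check the 23 heavy atoms by environment: 10× c (aromatic, X3) → no; 2× C (X3) → no; 2× O (X1) → no; 1× O (X2) → match; 6× C (X4) → no; 1× C (X2) → match; 1× N (X1) → no.
Summing the matching environments: 1 + 1 = 2 matching atoms.

2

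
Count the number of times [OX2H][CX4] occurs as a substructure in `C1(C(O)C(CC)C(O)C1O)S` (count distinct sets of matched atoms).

[OX2H][CX4] is the SMARTS for an aliphatic alcohol: a hydroxyl oxygen bound to an sp3 (X4) carbon.
The molecule carries 3 separate instances of a hydroxyl group (-OH) meeting every constraint; each maps to a distinct set of atoms, giving 3 matches.

3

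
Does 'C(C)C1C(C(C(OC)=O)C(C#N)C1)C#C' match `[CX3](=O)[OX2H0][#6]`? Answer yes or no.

Yes

The pattern [CX3](=O)[OX2H0][#6] describes a carbonyl carbon bonded to an oxygen that is itself bonded to carbon (no H on that O) — an ester.
The molecule carries a methyl-ester group (-C(=O)OCH3), whose atoms satisfy every constraint of the query, so the pattern matches.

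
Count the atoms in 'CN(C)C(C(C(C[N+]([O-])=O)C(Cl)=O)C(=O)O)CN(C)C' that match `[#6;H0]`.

Check the 20 heavy atoms by environment: 2× C (H2) → no; 3× C (H1) → no; 2× N (H0) → no; 4× C (H3) → no; 2× C (H0) → match; 3× O (H0) → no; 1× Cl (H0) → no; 1× N (charge +1, H0) → no; 1× O (charge -1, H0) → no; 1× O (H1) → no.
That gives 2 matching atoms.

2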